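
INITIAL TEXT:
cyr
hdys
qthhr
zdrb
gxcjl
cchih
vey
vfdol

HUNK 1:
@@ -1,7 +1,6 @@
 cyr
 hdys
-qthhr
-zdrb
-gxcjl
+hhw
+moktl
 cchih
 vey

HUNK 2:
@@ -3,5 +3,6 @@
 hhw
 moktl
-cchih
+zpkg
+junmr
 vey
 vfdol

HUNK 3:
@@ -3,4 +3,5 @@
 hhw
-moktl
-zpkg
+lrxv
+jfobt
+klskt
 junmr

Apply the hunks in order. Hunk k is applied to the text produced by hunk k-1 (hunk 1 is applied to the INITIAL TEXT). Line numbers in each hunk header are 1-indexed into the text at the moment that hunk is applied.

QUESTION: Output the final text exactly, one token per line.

Hunk 1: at line 1 remove [qthhr,zdrb,gxcjl] add [hhw,moktl] -> 7 lines: cyr hdys hhw moktl cchih vey vfdol
Hunk 2: at line 3 remove [cchih] add [zpkg,junmr] -> 8 lines: cyr hdys hhw moktl zpkg junmr vey vfdol
Hunk 3: at line 3 remove [moktl,zpkg] add [lrxv,jfobt,klskt] -> 9 lines: cyr hdys hhw lrxv jfobt klskt junmr vey vfdol

Answer: cyr
hdys
hhw
lrxv
jfobt
klskt
junmr
vey
vfdol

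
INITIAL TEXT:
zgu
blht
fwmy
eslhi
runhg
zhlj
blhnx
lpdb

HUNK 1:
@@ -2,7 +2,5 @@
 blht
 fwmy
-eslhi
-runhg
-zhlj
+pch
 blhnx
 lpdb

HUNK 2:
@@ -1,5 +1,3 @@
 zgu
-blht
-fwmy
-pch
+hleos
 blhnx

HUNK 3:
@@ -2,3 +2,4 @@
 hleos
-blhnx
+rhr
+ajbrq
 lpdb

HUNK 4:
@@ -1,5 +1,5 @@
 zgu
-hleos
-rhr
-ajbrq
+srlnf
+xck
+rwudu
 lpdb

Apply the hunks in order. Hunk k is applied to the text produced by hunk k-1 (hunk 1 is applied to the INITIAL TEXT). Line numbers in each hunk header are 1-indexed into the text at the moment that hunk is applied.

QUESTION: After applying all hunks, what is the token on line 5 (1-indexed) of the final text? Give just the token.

Hunk 1: at line 2 remove [eslhi,runhg,zhlj] add [pch] -> 6 lines: zgu blht fwmy pch blhnx lpdb
Hunk 2: at line 1 remove [blht,fwmy,pch] add [hleos] -> 4 lines: zgu hleos blhnx lpdb
Hunk 3: at line 2 remove [blhnx] add [rhr,ajbrq] -> 5 lines: zgu hleos rhr ajbrq lpdb
Hunk 4: at line 1 remove [hleos,rhr,ajbrq] add [srlnf,xck,rwudu] -> 5 lines: zgu srlnf xck rwudu lpdb
Final line 5: lpdb

Answer: lpdb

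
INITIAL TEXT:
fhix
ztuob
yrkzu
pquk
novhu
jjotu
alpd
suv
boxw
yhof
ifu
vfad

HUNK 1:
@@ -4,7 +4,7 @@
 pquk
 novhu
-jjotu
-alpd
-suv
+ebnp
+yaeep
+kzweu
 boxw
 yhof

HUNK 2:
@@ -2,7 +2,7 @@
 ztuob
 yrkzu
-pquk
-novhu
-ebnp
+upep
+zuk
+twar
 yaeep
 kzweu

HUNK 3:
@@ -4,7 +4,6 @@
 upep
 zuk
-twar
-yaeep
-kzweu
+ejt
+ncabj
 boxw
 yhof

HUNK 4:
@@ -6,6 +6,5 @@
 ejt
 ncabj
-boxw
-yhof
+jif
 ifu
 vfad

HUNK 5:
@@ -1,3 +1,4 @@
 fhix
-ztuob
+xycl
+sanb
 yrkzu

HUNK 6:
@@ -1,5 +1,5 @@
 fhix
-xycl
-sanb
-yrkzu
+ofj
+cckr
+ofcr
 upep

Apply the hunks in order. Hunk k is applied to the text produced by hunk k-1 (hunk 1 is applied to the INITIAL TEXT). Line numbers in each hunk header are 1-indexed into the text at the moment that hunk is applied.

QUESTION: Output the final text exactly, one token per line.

Answer: fhix
ofj
cckr
ofcr
upep
zuk
ejt
ncabj
jif
ifu
vfad

Derivation:
Hunk 1: at line 4 remove [jjotu,alpd,suv] add [ebnp,yaeep,kzweu] -> 12 lines: fhix ztuob yrkzu pquk novhu ebnp yaeep kzweu boxw yhof ifu vfad
Hunk 2: at line 2 remove [pquk,novhu,ebnp] add [upep,zuk,twar] -> 12 lines: fhix ztuob yrkzu upep zuk twar yaeep kzweu boxw yhof ifu vfad
Hunk 3: at line 4 remove [twar,yaeep,kzweu] add [ejt,ncabj] -> 11 lines: fhix ztuob yrkzu upep zuk ejt ncabj boxw yhof ifu vfad
Hunk 4: at line 6 remove [boxw,yhof] add [jif] -> 10 lines: fhix ztuob yrkzu upep zuk ejt ncabj jif ifu vfad
Hunk 5: at line 1 remove [ztuob] add [xycl,sanb] -> 11 lines: fhix xycl sanb yrkzu upep zuk ejt ncabj jif ifu vfad
Hunk 6: at line 1 remove [xycl,sanb,yrkzu] add [ofj,cckr,ofcr] -> 11 lines: fhix ofj cckr ofcr upep zuk ejt ncabj jif ifu vfad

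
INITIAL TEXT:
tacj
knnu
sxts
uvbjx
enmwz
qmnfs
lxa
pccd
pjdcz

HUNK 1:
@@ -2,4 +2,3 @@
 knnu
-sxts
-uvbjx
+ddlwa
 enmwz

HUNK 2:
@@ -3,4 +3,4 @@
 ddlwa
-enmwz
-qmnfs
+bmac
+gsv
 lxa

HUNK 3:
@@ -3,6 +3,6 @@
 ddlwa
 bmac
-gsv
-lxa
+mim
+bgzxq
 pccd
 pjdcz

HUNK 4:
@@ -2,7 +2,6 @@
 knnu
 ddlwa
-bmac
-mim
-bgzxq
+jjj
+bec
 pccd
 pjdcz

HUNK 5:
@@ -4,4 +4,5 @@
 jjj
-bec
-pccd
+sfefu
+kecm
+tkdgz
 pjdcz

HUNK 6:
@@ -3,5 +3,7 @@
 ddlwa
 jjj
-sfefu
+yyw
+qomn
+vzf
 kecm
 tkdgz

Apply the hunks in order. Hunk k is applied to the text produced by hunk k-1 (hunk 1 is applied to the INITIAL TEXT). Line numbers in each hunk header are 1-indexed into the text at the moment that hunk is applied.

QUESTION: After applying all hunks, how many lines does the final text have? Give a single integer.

Hunk 1: at line 2 remove [sxts,uvbjx] add [ddlwa] -> 8 lines: tacj knnu ddlwa enmwz qmnfs lxa pccd pjdcz
Hunk 2: at line 3 remove [enmwz,qmnfs] add [bmac,gsv] -> 8 lines: tacj knnu ddlwa bmac gsv lxa pccd pjdcz
Hunk 3: at line 3 remove [gsv,lxa] add [mim,bgzxq] -> 8 lines: tacj knnu ddlwa bmac mim bgzxq pccd pjdcz
Hunk 4: at line 2 remove [bmac,mim,bgzxq] add [jjj,bec] -> 7 lines: tacj knnu ddlwa jjj bec pccd pjdcz
Hunk 5: at line 4 remove [bec,pccd] add [sfefu,kecm,tkdgz] -> 8 lines: tacj knnu ddlwa jjj sfefu kecm tkdgz pjdcz
Hunk 6: at line 3 remove [sfefu] add [yyw,qomn,vzf] -> 10 lines: tacj knnu ddlwa jjj yyw qomn vzf kecm tkdgz pjdcz
Final line count: 10

Answer: 10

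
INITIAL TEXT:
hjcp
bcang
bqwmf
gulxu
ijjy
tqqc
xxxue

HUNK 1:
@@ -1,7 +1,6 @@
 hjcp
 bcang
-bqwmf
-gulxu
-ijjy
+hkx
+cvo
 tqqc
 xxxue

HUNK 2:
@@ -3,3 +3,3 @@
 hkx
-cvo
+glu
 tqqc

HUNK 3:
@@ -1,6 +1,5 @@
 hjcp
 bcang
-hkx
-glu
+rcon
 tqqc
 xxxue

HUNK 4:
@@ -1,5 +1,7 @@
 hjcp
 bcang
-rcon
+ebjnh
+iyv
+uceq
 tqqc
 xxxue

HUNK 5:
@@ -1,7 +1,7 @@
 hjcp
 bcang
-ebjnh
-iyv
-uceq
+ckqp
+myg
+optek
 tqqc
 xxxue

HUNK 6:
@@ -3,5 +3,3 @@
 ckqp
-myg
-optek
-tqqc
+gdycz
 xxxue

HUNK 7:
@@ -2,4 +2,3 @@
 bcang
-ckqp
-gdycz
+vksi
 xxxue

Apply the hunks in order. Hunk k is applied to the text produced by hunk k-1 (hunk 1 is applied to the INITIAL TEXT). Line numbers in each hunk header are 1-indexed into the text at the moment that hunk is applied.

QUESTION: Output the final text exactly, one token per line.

Answer: hjcp
bcang
vksi
xxxue

Derivation:
Hunk 1: at line 1 remove [bqwmf,gulxu,ijjy] add [hkx,cvo] -> 6 lines: hjcp bcang hkx cvo tqqc xxxue
Hunk 2: at line 3 remove [cvo] add [glu] -> 6 lines: hjcp bcang hkx glu tqqc xxxue
Hunk 3: at line 1 remove [hkx,glu] add [rcon] -> 5 lines: hjcp bcang rcon tqqc xxxue
Hunk 4: at line 1 remove [rcon] add [ebjnh,iyv,uceq] -> 7 lines: hjcp bcang ebjnh iyv uceq tqqc xxxue
Hunk 5: at line 1 remove [ebjnh,iyv,uceq] add [ckqp,myg,optek] -> 7 lines: hjcp bcang ckqp myg optek tqqc xxxue
Hunk 6: at line 3 remove [myg,optek,tqqc] add [gdycz] -> 5 lines: hjcp bcang ckqp gdycz xxxue
Hunk 7: at line 2 remove [ckqp,gdycz] add [vksi] -> 4 lines: hjcp bcang vksi xxxue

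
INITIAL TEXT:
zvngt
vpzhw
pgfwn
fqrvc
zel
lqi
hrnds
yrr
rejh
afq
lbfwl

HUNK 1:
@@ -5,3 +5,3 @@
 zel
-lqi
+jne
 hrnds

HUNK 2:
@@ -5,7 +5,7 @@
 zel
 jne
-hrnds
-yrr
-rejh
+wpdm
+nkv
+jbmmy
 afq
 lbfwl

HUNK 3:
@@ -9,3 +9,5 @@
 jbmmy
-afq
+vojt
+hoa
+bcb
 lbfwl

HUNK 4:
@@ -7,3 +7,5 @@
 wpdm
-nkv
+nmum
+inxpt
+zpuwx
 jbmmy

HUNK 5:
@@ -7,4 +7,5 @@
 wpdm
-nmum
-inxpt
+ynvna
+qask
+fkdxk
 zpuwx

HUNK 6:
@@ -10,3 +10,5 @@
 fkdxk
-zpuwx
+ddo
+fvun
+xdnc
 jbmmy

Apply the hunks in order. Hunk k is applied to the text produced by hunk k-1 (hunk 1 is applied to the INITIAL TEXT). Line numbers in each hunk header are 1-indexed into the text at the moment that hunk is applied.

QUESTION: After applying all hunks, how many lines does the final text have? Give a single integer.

Hunk 1: at line 5 remove [lqi] add [jne] -> 11 lines: zvngt vpzhw pgfwn fqrvc zel jne hrnds yrr rejh afq lbfwl
Hunk 2: at line 5 remove [hrnds,yrr,rejh] add [wpdm,nkv,jbmmy] -> 11 lines: zvngt vpzhw pgfwn fqrvc zel jne wpdm nkv jbmmy afq lbfwl
Hunk 3: at line 9 remove [afq] add [vojt,hoa,bcb] -> 13 lines: zvngt vpzhw pgfwn fqrvc zel jne wpdm nkv jbmmy vojt hoa bcb lbfwl
Hunk 4: at line 7 remove [nkv] add [nmum,inxpt,zpuwx] -> 15 lines: zvngt vpzhw pgfwn fqrvc zel jne wpdm nmum inxpt zpuwx jbmmy vojt hoa bcb lbfwl
Hunk 5: at line 7 remove [nmum,inxpt] add [ynvna,qask,fkdxk] -> 16 lines: zvngt vpzhw pgfwn fqrvc zel jne wpdm ynvna qask fkdxk zpuwx jbmmy vojt hoa bcb lbfwl
Hunk 6: at line 10 remove [zpuwx] add [ddo,fvun,xdnc] -> 18 lines: zvngt vpzhw pgfwn fqrvc zel jne wpdm ynvna qask fkdxk ddo fvun xdnc jbmmy vojt hoa bcb lbfwl
Final line count: 18

Answer: 18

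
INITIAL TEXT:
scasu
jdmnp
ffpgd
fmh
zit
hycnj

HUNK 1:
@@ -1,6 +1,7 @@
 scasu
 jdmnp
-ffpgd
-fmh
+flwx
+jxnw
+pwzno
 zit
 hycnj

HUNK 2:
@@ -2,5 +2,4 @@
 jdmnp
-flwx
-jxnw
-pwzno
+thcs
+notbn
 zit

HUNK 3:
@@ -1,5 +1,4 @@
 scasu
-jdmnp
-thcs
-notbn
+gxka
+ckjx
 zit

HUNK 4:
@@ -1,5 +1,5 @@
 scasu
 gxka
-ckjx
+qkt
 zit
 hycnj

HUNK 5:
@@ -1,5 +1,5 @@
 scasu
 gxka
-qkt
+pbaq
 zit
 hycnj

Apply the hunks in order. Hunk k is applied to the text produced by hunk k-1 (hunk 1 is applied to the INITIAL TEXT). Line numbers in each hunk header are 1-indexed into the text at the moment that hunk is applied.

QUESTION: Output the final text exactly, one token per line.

Answer: scasu
gxka
pbaq
zit
hycnj

Derivation:
Hunk 1: at line 1 remove [ffpgd,fmh] add [flwx,jxnw,pwzno] -> 7 lines: scasu jdmnp flwx jxnw pwzno zit hycnj
Hunk 2: at line 2 remove [flwx,jxnw,pwzno] add [thcs,notbn] -> 6 lines: scasu jdmnp thcs notbn zit hycnj
Hunk 3: at line 1 remove [jdmnp,thcs,notbn] add [gxka,ckjx] -> 5 lines: scasu gxka ckjx zit hycnj
Hunk 4: at line 1 remove [ckjx] add [qkt] -> 5 lines: scasu gxka qkt zit hycnj
Hunk 5: at line 1 remove [qkt] add [pbaq] -> 5 lines: scasu gxka pbaq zit hycnj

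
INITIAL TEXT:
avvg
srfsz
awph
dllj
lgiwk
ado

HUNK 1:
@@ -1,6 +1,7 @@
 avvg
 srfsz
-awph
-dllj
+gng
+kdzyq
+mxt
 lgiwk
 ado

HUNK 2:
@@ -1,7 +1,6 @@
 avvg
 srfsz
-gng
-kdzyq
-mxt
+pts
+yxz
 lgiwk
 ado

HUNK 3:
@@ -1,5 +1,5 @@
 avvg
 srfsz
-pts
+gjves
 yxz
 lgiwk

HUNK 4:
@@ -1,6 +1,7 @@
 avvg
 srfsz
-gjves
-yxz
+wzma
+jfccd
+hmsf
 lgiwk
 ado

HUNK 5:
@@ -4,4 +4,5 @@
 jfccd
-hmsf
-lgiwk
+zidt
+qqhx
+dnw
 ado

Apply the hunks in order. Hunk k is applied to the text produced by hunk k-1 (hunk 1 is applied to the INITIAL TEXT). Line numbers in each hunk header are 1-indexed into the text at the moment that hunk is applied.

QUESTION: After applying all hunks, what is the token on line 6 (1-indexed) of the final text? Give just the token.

Answer: qqhx

Derivation:
Hunk 1: at line 1 remove [awph,dllj] add [gng,kdzyq,mxt] -> 7 lines: avvg srfsz gng kdzyq mxt lgiwk ado
Hunk 2: at line 1 remove [gng,kdzyq,mxt] add [pts,yxz] -> 6 lines: avvg srfsz pts yxz lgiwk ado
Hunk 3: at line 1 remove [pts] add [gjves] -> 6 lines: avvg srfsz gjves yxz lgiwk ado
Hunk 4: at line 1 remove [gjves,yxz] add [wzma,jfccd,hmsf] -> 7 lines: avvg srfsz wzma jfccd hmsf lgiwk ado
Hunk 5: at line 4 remove [hmsf,lgiwk] add [zidt,qqhx,dnw] -> 8 lines: avvg srfsz wzma jfccd zidt qqhx dnw ado
Final line 6: qqhx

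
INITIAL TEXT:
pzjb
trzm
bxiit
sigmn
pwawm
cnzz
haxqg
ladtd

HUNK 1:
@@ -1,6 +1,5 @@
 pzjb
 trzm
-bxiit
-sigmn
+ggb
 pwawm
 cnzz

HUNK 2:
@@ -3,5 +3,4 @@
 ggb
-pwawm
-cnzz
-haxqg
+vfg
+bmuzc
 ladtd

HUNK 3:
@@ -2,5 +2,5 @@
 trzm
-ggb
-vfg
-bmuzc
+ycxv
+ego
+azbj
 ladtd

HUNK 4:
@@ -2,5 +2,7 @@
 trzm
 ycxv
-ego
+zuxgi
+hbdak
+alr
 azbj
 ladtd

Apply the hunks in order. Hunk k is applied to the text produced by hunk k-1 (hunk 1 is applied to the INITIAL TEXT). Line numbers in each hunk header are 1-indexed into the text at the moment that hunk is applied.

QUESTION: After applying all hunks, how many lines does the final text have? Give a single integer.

Hunk 1: at line 1 remove [bxiit,sigmn] add [ggb] -> 7 lines: pzjb trzm ggb pwawm cnzz haxqg ladtd
Hunk 2: at line 3 remove [pwawm,cnzz,haxqg] add [vfg,bmuzc] -> 6 lines: pzjb trzm ggb vfg bmuzc ladtd
Hunk 3: at line 2 remove [ggb,vfg,bmuzc] add [ycxv,ego,azbj] -> 6 lines: pzjb trzm ycxv ego azbj ladtd
Hunk 4: at line 2 remove [ego] add [zuxgi,hbdak,alr] -> 8 lines: pzjb trzm ycxv zuxgi hbdak alr azbj ladtd
Final line count: 8

Answer: 8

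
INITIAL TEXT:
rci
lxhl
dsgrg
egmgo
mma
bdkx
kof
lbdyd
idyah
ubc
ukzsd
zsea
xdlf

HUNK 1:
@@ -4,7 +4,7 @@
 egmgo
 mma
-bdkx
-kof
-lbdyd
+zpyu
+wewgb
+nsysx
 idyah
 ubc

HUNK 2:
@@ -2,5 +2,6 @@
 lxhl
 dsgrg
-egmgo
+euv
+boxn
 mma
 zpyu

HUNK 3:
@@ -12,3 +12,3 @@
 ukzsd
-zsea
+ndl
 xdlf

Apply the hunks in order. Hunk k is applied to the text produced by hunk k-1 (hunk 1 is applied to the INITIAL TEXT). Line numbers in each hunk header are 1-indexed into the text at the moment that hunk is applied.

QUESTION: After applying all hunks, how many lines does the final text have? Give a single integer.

Answer: 14

Derivation:
Hunk 1: at line 4 remove [bdkx,kof,lbdyd] add [zpyu,wewgb,nsysx] -> 13 lines: rci lxhl dsgrg egmgo mma zpyu wewgb nsysx idyah ubc ukzsd zsea xdlf
Hunk 2: at line 2 remove [egmgo] add [euv,boxn] -> 14 lines: rci lxhl dsgrg euv boxn mma zpyu wewgb nsysx idyah ubc ukzsd zsea xdlf
Hunk 3: at line 12 remove [zsea] add [ndl] -> 14 lines: rci lxhl dsgrg euv boxn mma zpyu wewgb nsysx idyah ubc ukzsd ndl xdlf
Final line count: 14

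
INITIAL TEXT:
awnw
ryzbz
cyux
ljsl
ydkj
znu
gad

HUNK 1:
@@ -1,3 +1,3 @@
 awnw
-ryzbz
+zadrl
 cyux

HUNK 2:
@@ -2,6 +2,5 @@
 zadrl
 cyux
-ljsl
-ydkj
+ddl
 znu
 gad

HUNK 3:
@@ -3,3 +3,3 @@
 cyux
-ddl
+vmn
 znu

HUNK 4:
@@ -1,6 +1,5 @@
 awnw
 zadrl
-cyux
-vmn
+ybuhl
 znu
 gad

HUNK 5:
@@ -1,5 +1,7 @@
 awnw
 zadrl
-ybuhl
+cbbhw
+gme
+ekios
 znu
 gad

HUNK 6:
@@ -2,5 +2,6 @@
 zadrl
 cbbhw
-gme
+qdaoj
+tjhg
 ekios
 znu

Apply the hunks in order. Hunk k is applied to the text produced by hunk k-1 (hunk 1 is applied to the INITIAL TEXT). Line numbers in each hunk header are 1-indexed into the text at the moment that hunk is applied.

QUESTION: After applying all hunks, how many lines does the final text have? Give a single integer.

Hunk 1: at line 1 remove [ryzbz] add [zadrl] -> 7 lines: awnw zadrl cyux ljsl ydkj znu gad
Hunk 2: at line 2 remove [ljsl,ydkj] add [ddl] -> 6 lines: awnw zadrl cyux ddl znu gad
Hunk 3: at line 3 remove [ddl] add [vmn] -> 6 lines: awnw zadrl cyux vmn znu gad
Hunk 4: at line 1 remove [cyux,vmn] add [ybuhl] -> 5 lines: awnw zadrl ybuhl znu gad
Hunk 5: at line 1 remove [ybuhl] add [cbbhw,gme,ekios] -> 7 lines: awnw zadrl cbbhw gme ekios znu gad
Hunk 6: at line 2 remove [gme] add [qdaoj,tjhg] -> 8 lines: awnw zadrl cbbhw qdaoj tjhg ekios znu gad
Final line count: 8

Answer: 8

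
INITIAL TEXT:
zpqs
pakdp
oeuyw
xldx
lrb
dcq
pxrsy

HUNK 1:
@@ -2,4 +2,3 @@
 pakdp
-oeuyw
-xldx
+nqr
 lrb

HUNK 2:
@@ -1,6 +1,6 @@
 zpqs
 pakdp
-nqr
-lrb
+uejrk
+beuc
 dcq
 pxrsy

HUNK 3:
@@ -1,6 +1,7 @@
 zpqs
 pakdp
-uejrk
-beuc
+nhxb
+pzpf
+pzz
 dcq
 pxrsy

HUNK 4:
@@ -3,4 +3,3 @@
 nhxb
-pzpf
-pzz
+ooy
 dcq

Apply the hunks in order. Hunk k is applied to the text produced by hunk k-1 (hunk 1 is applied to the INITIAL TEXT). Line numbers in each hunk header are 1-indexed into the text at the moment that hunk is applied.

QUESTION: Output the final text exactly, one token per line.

Answer: zpqs
pakdp
nhxb
ooy
dcq
pxrsy

Derivation:
Hunk 1: at line 2 remove [oeuyw,xldx] add [nqr] -> 6 lines: zpqs pakdp nqr lrb dcq pxrsy
Hunk 2: at line 1 remove [nqr,lrb] add [uejrk,beuc] -> 6 lines: zpqs pakdp uejrk beuc dcq pxrsy
Hunk 3: at line 1 remove [uejrk,beuc] add [nhxb,pzpf,pzz] -> 7 lines: zpqs pakdp nhxb pzpf pzz dcq pxrsy
Hunk 4: at line 3 remove [pzpf,pzz] add [ooy] -> 6 lines: zpqs pakdp nhxb ooy dcq pxrsy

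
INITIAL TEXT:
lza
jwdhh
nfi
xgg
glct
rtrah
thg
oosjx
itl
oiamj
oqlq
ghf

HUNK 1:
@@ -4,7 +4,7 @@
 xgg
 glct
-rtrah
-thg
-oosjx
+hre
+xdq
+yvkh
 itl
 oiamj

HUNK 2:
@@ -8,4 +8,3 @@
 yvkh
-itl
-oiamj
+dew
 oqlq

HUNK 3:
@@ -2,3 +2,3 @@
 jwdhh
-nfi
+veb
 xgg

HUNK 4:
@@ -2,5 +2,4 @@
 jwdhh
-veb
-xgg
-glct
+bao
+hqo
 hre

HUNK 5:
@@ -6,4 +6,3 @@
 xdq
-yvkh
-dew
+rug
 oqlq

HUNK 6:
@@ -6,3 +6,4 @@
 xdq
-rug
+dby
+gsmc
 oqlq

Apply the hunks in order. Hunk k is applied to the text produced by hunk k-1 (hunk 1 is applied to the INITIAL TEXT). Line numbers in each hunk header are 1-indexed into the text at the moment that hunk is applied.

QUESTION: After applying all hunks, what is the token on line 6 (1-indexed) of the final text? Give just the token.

Answer: xdq

Derivation:
Hunk 1: at line 4 remove [rtrah,thg,oosjx] add [hre,xdq,yvkh] -> 12 lines: lza jwdhh nfi xgg glct hre xdq yvkh itl oiamj oqlq ghf
Hunk 2: at line 8 remove [itl,oiamj] add [dew] -> 11 lines: lza jwdhh nfi xgg glct hre xdq yvkh dew oqlq ghf
Hunk 3: at line 2 remove [nfi] add [veb] -> 11 lines: lza jwdhh veb xgg glct hre xdq yvkh dew oqlq ghf
Hunk 4: at line 2 remove [veb,xgg,glct] add [bao,hqo] -> 10 lines: lza jwdhh bao hqo hre xdq yvkh dew oqlq ghf
Hunk 5: at line 6 remove [yvkh,dew] add [rug] -> 9 lines: lza jwdhh bao hqo hre xdq rug oqlq ghf
Hunk 6: at line 6 remove [rug] add [dby,gsmc] -> 10 lines: lza jwdhh bao hqo hre xdq dby gsmc oqlq ghf
Final line 6: xdq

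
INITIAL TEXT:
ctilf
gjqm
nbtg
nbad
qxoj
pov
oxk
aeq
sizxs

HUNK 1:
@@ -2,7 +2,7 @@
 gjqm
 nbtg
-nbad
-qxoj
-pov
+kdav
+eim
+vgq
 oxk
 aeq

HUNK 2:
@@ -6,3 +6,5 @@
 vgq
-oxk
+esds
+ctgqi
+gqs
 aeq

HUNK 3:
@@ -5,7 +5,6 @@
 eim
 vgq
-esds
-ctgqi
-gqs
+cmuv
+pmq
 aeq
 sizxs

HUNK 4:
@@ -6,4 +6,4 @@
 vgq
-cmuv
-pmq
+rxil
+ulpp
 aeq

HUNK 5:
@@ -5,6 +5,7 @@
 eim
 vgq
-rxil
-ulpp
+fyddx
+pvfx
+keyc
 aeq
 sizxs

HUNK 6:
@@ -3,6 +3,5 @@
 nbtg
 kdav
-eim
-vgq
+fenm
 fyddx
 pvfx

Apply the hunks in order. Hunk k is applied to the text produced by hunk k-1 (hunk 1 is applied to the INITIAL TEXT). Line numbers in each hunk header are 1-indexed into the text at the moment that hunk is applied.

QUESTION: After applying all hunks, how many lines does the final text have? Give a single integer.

Hunk 1: at line 2 remove [nbad,qxoj,pov] add [kdav,eim,vgq] -> 9 lines: ctilf gjqm nbtg kdav eim vgq oxk aeq sizxs
Hunk 2: at line 6 remove [oxk] add [esds,ctgqi,gqs] -> 11 lines: ctilf gjqm nbtg kdav eim vgq esds ctgqi gqs aeq sizxs
Hunk 3: at line 5 remove [esds,ctgqi,gqs] add [cmuv,pmq] -> 10 lines: ctilf gjqm nbtg kdav eim vgq cmuv pmq aeq sizxs
Hunk 4: at line 6 remove [cmuv,pmq] add [rxil,ulpp] -> 10 lines: ctilf gjqm nbtg kdav eim vgq rxil ulpp aeq sizxs
Hunk 5: at line 5 remove [rxil,ulpp] add [fyddx,pvfx,keyc] -> 11 lines: ctilf gjqm nbtg kdav eim vgq fyddx pvfx keyc aeq sizxs
Hunk 6: at line 3 remove [eim,vgq] add [fenm] -> 10 lines: ctilf gjqm nbtg kdav fenm fyddx pvfx keyc aeq sizxs
Final line count: 10

Answer: 10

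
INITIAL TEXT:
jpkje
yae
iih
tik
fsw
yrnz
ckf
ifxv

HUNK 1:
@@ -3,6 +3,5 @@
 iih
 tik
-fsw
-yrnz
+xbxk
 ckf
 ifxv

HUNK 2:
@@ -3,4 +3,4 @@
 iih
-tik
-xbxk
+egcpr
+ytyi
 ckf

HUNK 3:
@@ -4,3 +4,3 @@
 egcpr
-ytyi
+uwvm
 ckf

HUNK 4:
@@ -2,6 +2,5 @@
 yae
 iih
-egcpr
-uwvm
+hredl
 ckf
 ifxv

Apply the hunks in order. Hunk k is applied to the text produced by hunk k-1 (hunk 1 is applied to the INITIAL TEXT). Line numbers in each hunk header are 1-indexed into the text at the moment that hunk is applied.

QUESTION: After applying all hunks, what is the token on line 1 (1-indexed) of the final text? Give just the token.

Answer: jpkje

Derivation:
Hunk 1: at line 3 remove [fsw,yrnz] add [xbxk] -> 7 lines: jpkje yae iih tik xbxk ckf ifxv
Hunk 2: at line 3 remove [tik,xbxk] add [egcpr,ytyi] -> 7 lines: jpkje yae iih egcpr ytyi ckf ifxv
Hunk 3: at line 4 remove [ytyi] add [uwvm] -> 7 lines: jpkje yae iih egcpr uwvm ckf ifxv
Hunk 4: at line 2 remove [egcpr,uwvm] add [hredl] -> 6 lines: jpkje yae iih hredl ckf ifxv
Final line 1: jpkje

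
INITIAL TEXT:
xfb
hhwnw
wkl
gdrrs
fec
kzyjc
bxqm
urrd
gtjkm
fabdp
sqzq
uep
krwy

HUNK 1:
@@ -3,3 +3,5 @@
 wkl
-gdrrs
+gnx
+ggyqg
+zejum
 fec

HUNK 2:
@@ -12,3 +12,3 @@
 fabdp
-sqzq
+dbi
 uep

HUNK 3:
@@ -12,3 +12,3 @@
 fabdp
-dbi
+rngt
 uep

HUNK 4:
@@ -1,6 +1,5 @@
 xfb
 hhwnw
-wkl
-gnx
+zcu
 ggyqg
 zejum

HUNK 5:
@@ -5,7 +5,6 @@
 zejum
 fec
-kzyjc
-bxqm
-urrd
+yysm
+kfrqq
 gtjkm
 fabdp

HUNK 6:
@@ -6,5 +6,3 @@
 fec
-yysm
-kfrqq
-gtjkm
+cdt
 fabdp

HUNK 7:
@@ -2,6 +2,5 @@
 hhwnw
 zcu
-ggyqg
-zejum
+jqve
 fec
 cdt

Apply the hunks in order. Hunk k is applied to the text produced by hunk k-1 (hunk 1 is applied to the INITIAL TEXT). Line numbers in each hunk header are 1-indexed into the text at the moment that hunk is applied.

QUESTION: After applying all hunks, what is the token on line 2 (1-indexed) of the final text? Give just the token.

Answer: hhwnw

Derivation:
Hunk 1: at line 3 remove [gdrrs] add [gnx,ggyqg,zejum] -> 15 lines: xfb hhwnw wkl gnx ggyqg zejum fec kzyjc bxqm urrd gtjkm fabdp sqzq uep krwy
Hunk 2: at line 12 remove [sqzq] add [dbi] -> 15 lines: xfb hhwnw wkl gnx ggyqg zejum fec kzyjc bxqm urrd gtjkm fabdp dbi uep krwy
Hunk 3: at line 12 remove [dbi] add [rngt] -> 15 lines: xfb hhwnw wkl gnx ggyqg zejum fec kzyjc bxqm urrd gtjkm fabdp rngt uep krwy
Hunk 4: at line 1 remove [wkl,gnx] add [zcu] -> 14 lines: xfb hhwnw zcu ggyqg zejum fec kzyjc bxqm urrd gtjkm fabdp rngt uep krwy
Hunk 5: at line 5 remove [kzyjc,bxqm,urrd] add [yysm,kfrqq] -> 13 lines: xfb hhwnw zcu ggyqg zejum fec yysm kfrqq gtjkm fabdp rngt uep krwy
Hunk 6: at line 6 remove [yysm,kfrqq,gtjkm] add [cdt] -> 11 lines: xfb hhwnw zcu ggyqg zejum fec cdt fabdp rngt uep krwy
Hunk 7: at line 2 remove [ggyqg,zejum] add [jqve] -> 10 lines: xfb hhwnw zcu jqve fec cdt fabdp rngt uep krwy
Final line 2: hhwnw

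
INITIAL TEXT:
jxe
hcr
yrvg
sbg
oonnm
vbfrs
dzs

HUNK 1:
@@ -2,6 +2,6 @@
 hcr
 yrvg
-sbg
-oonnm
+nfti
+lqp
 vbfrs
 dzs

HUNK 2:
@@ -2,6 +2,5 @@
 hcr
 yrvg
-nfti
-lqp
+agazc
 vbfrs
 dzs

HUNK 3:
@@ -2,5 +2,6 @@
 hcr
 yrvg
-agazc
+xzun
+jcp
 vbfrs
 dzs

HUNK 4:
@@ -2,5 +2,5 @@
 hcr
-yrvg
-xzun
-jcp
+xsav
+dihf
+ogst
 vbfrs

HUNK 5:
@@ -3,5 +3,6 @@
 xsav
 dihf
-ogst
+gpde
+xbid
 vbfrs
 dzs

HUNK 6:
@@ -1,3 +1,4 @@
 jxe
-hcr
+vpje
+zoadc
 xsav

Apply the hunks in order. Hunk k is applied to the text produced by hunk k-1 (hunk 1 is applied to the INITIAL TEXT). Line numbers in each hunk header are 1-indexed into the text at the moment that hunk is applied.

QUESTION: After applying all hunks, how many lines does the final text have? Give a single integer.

Answer: 9

Derivation:
Hunk 1: at line 2 remove [sbg,oonnm] add [nfti,lqp] -> 7 lines: jxe hcr yrvg nfti lqp vbfrs dzs
Hunk 2: at line 2 remove [nfti,lqp] add [agazc] -> 6 lines: jxe hcr yrvg agazc vbfrs dzs
Hunk 3: at line 2 remove [agazc] add [xzun,jcp] -> 7 lines: jxe hcr yrvg xzun jcp vbfrs dzs
Hunk 4: at line 2 remove [yrvg,xzun,jcp] add [xsav,dihf,ogst] -> 7 lines: jxe hcr xsav dihf ogst vbfrs dzs
Hunk 5: at line 3 remove [ogst] add [gpde,xbid] -> 8 lines: jxe hcr xsav dihf gpde xbid vbfrs dzs
Hunk 6: at line 1 remove [hcr] add [vpje,zoadc] -> 9 lines: jxe vpje zoadc xsav dihf gpde xbid vbfrs dzs
Final line count: 9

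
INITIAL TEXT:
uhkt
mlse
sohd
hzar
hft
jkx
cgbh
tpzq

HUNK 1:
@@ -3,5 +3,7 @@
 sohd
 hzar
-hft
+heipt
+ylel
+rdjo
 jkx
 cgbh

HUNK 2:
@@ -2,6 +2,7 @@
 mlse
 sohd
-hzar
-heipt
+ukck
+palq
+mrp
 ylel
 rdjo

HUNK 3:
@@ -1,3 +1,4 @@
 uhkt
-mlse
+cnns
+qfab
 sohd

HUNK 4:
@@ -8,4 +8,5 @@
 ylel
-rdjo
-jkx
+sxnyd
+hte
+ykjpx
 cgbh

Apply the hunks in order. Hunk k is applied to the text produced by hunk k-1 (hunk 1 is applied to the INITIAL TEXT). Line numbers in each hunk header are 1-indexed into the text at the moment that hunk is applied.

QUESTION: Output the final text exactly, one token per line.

Answer: uhkt
cnns
qfab
sohd
ukck
palq
mrp
ylel
sxnyd
hte
ykjpx
cgbh
tpzq

Derivation:
Hunk 1: at line 3 remove [hft] add [heipt,ylel,rdjo] -> 10 lines: uhkt mlse sohd hzar heipt ylel rdjo jkx cgbh tpzq
Hunk 2: at line 2 remove [hzar,heipt] add [ukck,palq,mrp] -> 11 lines: uhkt mlse sohd ukck palq mrp ylel rdjo jkx cgbh tpzq
Hunk 3: at line 1 remove [mlse] add [cnns,qfab] -> 12 lines: uhkt cnns qfab sohd ukck palq mrp ylel rdjo jkx cgbh tpzq
Hunk 4: at line 8 remove [rdjo,jkx] add [sxnyd,hte,ykjpx] -> 13 lines: uhkt cnns qfab sohd ukck palq mrp ylel sxnyd hte ykjpx cgbh tpzq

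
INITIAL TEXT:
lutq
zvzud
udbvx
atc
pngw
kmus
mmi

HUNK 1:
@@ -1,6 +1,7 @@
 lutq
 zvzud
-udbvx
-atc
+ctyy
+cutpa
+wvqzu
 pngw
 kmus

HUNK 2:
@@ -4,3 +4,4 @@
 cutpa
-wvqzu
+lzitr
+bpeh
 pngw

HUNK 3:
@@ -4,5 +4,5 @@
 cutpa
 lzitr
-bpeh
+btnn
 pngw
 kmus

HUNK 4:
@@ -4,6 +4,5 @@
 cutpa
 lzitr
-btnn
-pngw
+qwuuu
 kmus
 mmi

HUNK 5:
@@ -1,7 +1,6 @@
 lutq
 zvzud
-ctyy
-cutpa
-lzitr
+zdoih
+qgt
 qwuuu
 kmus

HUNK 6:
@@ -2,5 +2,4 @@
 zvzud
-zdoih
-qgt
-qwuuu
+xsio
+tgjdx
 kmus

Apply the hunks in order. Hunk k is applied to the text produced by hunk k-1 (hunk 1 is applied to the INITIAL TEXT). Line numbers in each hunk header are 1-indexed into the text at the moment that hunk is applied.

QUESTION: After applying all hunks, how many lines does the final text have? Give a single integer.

Answer: 6

Derivation:
Hunk 1: at line 1 remove [udbvx,atc] add [ctyy,cutpa,wvqzu] -> 8 lines: lutq zvzud ctyy cutpa wvqzu pngw kmus mmi
Hunk 2: at line 4 remove [wvqzu] add [lzitr,bpeh] -> 9 lines: lutq zvzud ctyy cutpa lzitr bpeh pngw kmus mmi
Hunk 3: at line 4 remove [bpeh] add [btnn] -> 9 lines: lutq zvzud ctyy cutpa lzitr btnn pngw kmus mmi
Hunk 4: at line 4 remove [btnn,pngw] add [qwuuu] -> 8 lines: lutq zvzud ctyy cutpa lzitr qwuuu kmus mmi
Hunk 5: at line 1 remove [ctyy,cutpa,lzitr] add [zdoih,qgt] -> 7 lines: lutq zvzud zdoih qgt qwuuu kmus mmi
Hunk 6: at line 2 remove [zdoih,qgt,qwuuu] add [xsio,tgjdx] -> 6 lines: lutq zvzud xsio tgjdx kmus mmi
Final line count: 6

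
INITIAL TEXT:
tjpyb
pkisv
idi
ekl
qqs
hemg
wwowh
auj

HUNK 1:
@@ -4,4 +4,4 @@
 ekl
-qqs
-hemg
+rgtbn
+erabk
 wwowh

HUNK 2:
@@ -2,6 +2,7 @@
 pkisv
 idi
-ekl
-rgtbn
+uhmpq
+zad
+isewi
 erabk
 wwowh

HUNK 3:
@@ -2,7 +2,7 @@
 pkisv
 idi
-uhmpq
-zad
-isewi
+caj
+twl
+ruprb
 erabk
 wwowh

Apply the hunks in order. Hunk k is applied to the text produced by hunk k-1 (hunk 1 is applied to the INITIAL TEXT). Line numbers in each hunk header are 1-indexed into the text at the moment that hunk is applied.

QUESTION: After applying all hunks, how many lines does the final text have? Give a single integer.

Answer: 9

Derivation:
Hunk 1: at line 4 remove [qqs,hemg] add [rgtbn,erabk] -> 8 lines: tjpyb pkisv idi ekl rgtbn erabk wwowh auj
Hunk 2: at line 2 remove [ekl,rgtbn] add [uhmpq,zad,isewi] -> 9 lines: tjpyb pkisv idi uhmpq zad isewi erabk wwowh auj
Hunk 3: at line 2 remove [uhmpq,zad,isewi] add [caj,twl,ruprb] -> 9 lines: tjpyb pkisv idi caj twl ruprb erabk wwowh auj
Final line count: 9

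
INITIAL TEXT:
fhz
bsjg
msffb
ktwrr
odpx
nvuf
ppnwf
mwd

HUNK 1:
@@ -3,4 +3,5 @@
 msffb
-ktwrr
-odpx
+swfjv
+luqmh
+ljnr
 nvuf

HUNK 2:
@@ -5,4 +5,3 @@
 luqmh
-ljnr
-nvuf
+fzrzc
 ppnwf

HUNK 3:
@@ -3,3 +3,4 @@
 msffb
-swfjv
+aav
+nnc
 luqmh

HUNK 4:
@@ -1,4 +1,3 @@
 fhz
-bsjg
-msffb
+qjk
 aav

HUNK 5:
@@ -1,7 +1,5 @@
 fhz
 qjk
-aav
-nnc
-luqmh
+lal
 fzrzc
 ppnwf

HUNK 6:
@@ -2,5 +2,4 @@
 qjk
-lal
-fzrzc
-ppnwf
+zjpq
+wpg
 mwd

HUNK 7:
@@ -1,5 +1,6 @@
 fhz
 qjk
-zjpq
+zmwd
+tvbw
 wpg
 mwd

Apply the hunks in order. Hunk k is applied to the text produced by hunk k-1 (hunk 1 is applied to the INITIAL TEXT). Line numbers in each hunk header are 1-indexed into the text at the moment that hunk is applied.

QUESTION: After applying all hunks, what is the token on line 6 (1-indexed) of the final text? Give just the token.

Answer: mwd

Derivation:
Hunk 1: at line 3 remove [ktwrr,odpx] add [swfjv,luqmh,ljnr] -> 9 lines: fhz bsjg msffb swfjv luqmh ljnr nvuf ppnwf mwd
Hunk 2: at line 5 remove [ljnr,nvuf] add [fzrzc] -> 8 lines: fhz bsjg msffb swfjv luqmh fzrzc ppnwf mwd
Hunk 3: at line 3 remove [swfjv] add [aav,nnc] -> 9 lines: fhz bsjg msffb aav nnc luqmh fzrzc ppnwf mwd
Hunk 4: at line 1 remove [bsjg,msffb] add [qjk] -> 8 lines: fhz qjk aav nnc luqmh fzrzc ppnwf mwd
Hunk 5: at line 1 remove [aav,nnc,luqmh] add [lal] -> 6 lines: fhz qjk lal fzrzc ppnwf mwd
Hunk 6: at line 2 remove [lal,fzrzc,ppnwf] add [zjpq,wpg] -> 5 lines: fhz qjk zjpq wpg mwd
Hunk 7: at line 1 remove [zjpq] add [zmwd,tvbw] -> 6 lines: fhz qjk zmwd tvbw wpg mwd
Final line 6: mwd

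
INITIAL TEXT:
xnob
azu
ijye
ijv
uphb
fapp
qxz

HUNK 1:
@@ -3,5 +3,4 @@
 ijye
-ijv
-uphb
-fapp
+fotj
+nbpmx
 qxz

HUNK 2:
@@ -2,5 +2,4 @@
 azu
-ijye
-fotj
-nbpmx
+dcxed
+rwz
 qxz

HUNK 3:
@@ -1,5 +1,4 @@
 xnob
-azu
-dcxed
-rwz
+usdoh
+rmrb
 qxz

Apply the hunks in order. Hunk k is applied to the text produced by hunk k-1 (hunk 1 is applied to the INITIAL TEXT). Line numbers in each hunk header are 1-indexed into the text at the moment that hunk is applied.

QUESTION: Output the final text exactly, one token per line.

Answer: xnob
usdoh
rmrb
qxz

Derivation:
Hunk 1: at line 3 remove [ijv,uphb,fapp] add [fotj,nbpmx] -> 6 lines: xnob azu ijye fotj nbpmx qxz
Hunk 2: at line 2 remove [ijye,fotj,nbpmx] add [dcxed,rwz] -> 5 lines: xnob azu dcxed rwz qxz
Hunk 3: at line 1 remove [azu,dcxed,rwz] add [usdoh,rmrb] -> 4 lines: xnob usdoh rmrb qxz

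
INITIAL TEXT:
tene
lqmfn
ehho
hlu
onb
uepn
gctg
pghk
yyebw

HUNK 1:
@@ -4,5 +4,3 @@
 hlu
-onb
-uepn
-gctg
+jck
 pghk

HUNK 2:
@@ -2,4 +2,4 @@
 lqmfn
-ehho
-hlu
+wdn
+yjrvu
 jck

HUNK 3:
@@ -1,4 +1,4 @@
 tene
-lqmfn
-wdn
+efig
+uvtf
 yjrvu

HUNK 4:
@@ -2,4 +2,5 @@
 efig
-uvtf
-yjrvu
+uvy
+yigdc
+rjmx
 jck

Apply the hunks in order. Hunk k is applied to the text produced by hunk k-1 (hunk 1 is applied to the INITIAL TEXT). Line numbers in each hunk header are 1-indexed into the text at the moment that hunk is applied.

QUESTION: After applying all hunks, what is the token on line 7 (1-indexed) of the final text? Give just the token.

Answer: pghk

Derivation:
Hunk 1: at line 4 remove [onb,uepn,gctg] add [jck] -> 7 lines: tene lqmfn ehho hlu jck pghk yyebw
Hunk 2: at line 2 remove [ehho,hlu] add [wdn,yjrvu] -> 7 lines: tene lqmfn wdn yjrvu jck pghk yyebw
Hunk 3: at line 1 remove [lqmfn,wdn] add [efig,uvtf] -> 7 lines: tene efig uvtf yjrvu jck pghk yyebw
Hunk 4: at line 2 remove [uvtf,yjrvu] add [uvy,yigdc,rjmx] -> 8 lines: tene efig uvy yigdc rjmx jck pghk yyebw
Final line 7: pghk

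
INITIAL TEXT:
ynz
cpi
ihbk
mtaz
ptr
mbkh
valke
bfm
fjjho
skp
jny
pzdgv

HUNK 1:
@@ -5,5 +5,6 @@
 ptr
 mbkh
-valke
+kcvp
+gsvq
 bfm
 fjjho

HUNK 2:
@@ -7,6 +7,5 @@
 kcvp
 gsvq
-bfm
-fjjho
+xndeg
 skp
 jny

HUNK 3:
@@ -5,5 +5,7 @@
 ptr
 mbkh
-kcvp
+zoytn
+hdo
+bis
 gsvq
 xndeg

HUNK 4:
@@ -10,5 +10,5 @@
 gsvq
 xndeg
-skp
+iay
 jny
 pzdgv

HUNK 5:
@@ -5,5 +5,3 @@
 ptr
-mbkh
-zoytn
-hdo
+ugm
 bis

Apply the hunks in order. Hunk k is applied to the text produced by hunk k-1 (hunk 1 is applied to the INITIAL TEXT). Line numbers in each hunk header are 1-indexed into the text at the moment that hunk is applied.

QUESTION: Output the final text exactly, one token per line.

Answer: ynz
cpi
ihbk
mtaz
ptr
ugm
bis
gsvq
xndeg
iay
jny
pzdgv

Derivation:
Hunk 1: at line 5 remove [valke] add [kcvp,gsvq] -> 13 lines: ynz cpi ihbk mtaz ptr mbkh kcvp gsvq bfm fjjho skp jny pzdgv
Hunk 2: at line 7 remove [bfm,fjjho] add [xndeg] -> 12 lines: ynz cpi ihbk mtaz ptr mbkh kcvp gsvq xndeg skp jny pzdgv
Hunk 3: at line 5 remove [kcvp] add [zoytn,hdo,bis] -> 14 lines: ynz cpi ihbk mtaz ptr mbkh zoytn hdo bis gsvq xndeg skp jny pzdgv
Hunk 4: at line 10 remove [skp] add [iay] -> 14 lines: ynz cpi ihbk mtaz ptr mbkh zoytn hdo bis gsvq xndeg iay jny pzdgv
Hunk 5: at line 5 remove [mbkh,zoytn,hdo] add [ugm] -> 12 lines: ynz cpi ihbk mtaz ptr ugm bis gsvq xndeg iay jny pzdgv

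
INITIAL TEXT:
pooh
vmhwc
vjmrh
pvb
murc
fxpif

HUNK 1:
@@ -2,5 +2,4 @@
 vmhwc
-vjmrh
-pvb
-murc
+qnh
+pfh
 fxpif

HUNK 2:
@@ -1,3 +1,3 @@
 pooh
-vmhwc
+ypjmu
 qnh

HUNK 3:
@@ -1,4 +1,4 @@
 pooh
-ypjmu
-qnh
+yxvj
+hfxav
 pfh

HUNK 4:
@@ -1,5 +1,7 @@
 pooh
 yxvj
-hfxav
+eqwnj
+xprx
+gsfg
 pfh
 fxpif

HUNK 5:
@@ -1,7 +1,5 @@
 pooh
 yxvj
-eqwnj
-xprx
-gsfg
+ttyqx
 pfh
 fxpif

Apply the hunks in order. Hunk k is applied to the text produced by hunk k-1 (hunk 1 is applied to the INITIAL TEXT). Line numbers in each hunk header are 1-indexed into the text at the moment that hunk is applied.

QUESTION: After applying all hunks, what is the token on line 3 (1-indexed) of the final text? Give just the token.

Hunk 1: at line 2 remove [vjmrh,pvb,murc] add [qnh,pfh] -> 5 lines: pooh vmhwc qnh pfh fxpif
Hunk 2: at line 1 remove [vmhwc] add [ypjmu] -> 5 lines: pooh ypjmu qnh pfh fxpif
Hunk 3: at line 1 remove [ypjmu,qnh] add [yxvj,hfxav] -> 5 lines: pooh yxvj hfxav pfh fxpif
Hunk 4: at line 1 remove [hfxav] add [eqwnj,xprx,gsfg] -> 7 lines: pooh yxvj eqwnj xprx gsfg pfh fxpif
Hunk 5: at line 1 remove [eqwnj,xprx,gsfg] add [ttyqx] -> 5 lines: pooh yxvj ttyqx pfh fxpif
Final line 3: ttyqx

Answer: ttyqx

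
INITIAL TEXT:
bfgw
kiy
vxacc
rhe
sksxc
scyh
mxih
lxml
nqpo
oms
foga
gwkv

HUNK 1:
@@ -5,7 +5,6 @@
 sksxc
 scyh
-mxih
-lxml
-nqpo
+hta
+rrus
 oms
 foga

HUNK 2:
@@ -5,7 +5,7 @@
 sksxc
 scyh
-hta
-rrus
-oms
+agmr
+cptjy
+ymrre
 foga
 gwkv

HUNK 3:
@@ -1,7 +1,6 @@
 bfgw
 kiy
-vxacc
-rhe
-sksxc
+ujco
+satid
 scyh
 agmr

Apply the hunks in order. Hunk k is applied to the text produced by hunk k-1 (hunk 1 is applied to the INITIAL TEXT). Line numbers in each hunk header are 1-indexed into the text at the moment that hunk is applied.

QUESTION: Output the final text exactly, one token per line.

Answer: bfgw
kiy
ujco
satid
scyh
agmr
cptjy
ymrre
foga
gwkv

Derivation:
Hunk 1: at line 5 remove [mxih,lxml,nqpo] add [hta,rrus] -> 11 lines: bfgw kiy vxacc rhe sksxc scyh hta rrus oms foga gwkv
Hunk 2: at line 5 remove [hta,rrus,oms] add [agmr,cptjy,ymrre] -> 11 lines: bfgw kiy vxacc rhe sksxc scyh agmr cptjy ymrre foga gwkv
Hunk 3: at line 1 remove [vxacc,rhe,sksxc] add [ujco,satid] -> 10 lines: bfgw kiy ujco satid scyh agmr cptjy ymrre foga gwkv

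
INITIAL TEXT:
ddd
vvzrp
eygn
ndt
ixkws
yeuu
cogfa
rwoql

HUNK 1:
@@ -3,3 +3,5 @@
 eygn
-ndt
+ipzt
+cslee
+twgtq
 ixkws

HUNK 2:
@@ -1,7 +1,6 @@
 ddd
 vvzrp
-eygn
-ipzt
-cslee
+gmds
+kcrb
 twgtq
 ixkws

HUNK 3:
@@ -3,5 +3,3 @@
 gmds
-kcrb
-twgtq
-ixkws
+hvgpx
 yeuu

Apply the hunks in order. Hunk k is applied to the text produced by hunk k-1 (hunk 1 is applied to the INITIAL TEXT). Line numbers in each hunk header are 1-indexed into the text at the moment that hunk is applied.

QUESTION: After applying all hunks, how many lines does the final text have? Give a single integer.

Answer: 7

Derivation:
Hunk 1: at line 3 remove [ndt] add [ipzt,cslee,twgtq] -> 10 lines: ddd vvzrp eygn ipzt cslee twgtq ixkws yeuu cogfa rwoql
Hunk 2: at line 1 remove [eygn,ipzt,cslee] add [gmds,kcrb] -> 9 lines: ddd vvzrp gmds kcrb twgtq ixkws yeuu cogfa rwoql
Hunk 3: at line 3 remove [kcrb,twgtq,ixkws] add [hvgpx] -> 7 lines: ddd vvzrp gmds hvgpx yeuu cogfa rwoql
Final line count: 7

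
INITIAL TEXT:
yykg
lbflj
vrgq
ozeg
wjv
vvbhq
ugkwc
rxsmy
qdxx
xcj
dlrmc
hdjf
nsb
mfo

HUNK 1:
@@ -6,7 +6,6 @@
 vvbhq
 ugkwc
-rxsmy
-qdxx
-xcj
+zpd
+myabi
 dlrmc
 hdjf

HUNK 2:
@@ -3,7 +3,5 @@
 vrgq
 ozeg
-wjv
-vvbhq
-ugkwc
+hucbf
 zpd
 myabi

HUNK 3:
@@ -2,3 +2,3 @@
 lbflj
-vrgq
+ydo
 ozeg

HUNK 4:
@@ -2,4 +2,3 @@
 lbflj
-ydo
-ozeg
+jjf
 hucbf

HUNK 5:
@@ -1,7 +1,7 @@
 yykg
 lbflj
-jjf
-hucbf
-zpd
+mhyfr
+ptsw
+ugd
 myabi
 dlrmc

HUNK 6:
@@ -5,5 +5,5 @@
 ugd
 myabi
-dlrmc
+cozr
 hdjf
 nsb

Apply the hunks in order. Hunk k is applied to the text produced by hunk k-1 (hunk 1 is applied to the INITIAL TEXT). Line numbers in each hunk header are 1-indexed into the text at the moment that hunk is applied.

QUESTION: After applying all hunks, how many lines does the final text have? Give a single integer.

Answer: 10

Derivation:
Hunk 1: at line 6 remove [rxsmy,qdxx,xcj] add [zpd,myabi] -> 13 lines: yykg lbflj vrgq ozeg wjv vvbhq ugkwc zpd myabi dlrmc hdjf nsb mfo
Hunk 2: at line 3 remove [wjv,vvbhq,ugkwc] add [hucbf] -> 11 lines: yykg lbflj vrgq ozeg hucbf zpd myabi dlrmc hdjf nsb mfo
Hunk 3: at line 2 remove [vrgq] add [ydo] -> 11 lines: yykg lbflj ydo ozeg hucbf zpd myabi dlrmc hdjf nsb mfo
Hunk 4: at line 2 remove [ydo,ozeg] add [jjf] -> 10 lines: yykg lbflj jjf hucbf zpd myabi dlrmc hdjf nsb mfo
Hunk 5: at line 1 remove [jjf,hucbf,zpd] add [mhyfr,ptsw,ugd] -> 10 lines: yykg lbflj mhyfr ptsw ugd myabi dlrmc hdjf nsb mfo
Hunk 6: at line 5 remove [dlrmc] add [cozr] -> 10 lines: yykg lbflj mhyfr ptsw ugd myabi cozr hdjf nsb mfo
Final line count: 10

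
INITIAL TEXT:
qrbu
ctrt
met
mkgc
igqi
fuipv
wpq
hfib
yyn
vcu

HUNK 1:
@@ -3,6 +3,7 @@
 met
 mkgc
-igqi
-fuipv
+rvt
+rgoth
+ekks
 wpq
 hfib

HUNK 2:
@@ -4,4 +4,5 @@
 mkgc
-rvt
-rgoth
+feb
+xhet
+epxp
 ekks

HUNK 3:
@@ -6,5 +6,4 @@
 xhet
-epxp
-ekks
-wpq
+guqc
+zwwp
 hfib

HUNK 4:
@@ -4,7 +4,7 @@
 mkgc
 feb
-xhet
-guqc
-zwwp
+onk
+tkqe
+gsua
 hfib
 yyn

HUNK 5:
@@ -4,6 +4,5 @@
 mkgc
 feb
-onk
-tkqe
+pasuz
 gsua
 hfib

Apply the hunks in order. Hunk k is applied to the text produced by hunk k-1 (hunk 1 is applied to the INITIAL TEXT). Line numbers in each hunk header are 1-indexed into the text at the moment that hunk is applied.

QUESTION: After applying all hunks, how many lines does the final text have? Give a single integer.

Answer: 10

Derivation:
Hunk 1: at line 3 remove [igqi,fuipv] add [rvt,rgoth,ekks] -> 11 lines: qrbu ctrt met mkgc rvt rgoth ekks wpq hfib yyn vcu
Hunk 2: at line 4 remove [rvt,rgoth] add [feb,xhet,epxp] -> 12 lines: qrbu ctrt met mkgc feb xhet epxp ekks wpq hfib yyn vcu
Hunk 3: at line 6 remove [epxp,ekks,wpq] add [guqc,zwwp] -> 11 lines: qrbu ctrt met mkgc feb xhet guqc zwwp hfib yyn vcu
Hunk 4: at line 4 remove [xhet,guqc,zwwp] add [onk,tkqe,gsua] -> 11 lines: qrbu ctrt met mkgc feb onk tkqe gsua hfib yyn vcu
Hunk 5: at line 4 remove [onk,tkqe] add [pasuz] -> 10 lines: qrbu ctrt met mkgc feb pasuz gsua hfib yyn vcu
Final line count: 10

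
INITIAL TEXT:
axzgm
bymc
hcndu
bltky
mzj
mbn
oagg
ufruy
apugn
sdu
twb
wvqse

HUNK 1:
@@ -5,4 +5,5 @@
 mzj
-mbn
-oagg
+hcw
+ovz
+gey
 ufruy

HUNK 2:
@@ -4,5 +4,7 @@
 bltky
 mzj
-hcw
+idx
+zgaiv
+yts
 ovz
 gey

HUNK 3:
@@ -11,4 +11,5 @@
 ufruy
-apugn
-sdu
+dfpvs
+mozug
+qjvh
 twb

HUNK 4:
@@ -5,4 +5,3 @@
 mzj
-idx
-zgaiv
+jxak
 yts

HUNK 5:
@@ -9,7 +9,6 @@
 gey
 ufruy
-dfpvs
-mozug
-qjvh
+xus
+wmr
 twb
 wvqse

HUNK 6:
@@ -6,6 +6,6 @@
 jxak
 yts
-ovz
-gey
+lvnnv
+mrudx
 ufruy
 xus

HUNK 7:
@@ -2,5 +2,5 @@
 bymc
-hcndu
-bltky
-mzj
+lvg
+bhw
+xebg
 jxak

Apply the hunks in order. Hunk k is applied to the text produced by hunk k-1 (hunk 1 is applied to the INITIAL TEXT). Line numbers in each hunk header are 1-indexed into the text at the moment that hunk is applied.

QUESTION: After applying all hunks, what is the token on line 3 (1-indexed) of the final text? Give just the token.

Answer: lvg

Derivation:
Hunk 1: at line 5 remove [mbn,oagg] add [hcw,ovz,gey] -> 13 lines: axzgm bymc hcndu bltky mzj hcw ovz gey ufruy apugn sdu twb wvqse
Hunk 2: at line 4 remove [hcw] add [idx,zgaiv,yts] -> 15 lines: axzgm bymc hcndu bltky mzj idx zgaiv yts ovz gey ufruy apugn sdu twb wvqse
Hunk 3: at line 11 remove [apugn,sdu] add [dfpvs,mozug,qjvh] -> 16 lines: axzgm bymc hcndu bltky mzj idx zgaiv yts ovz gey ufruy dfpvs mozug qjvh twb wvqse
Hunk 4: at line 5 remove [idx,zgaiv] add [jxak] -> 15 lines: axzgm bymc hcndu bltky mzj jxak yts ovz gey ufruy dfpvs mozug qjvh twb wvqse
Hunk 5: at line 9 remove [dfpvs,mozug,qjvh] add [xus,wmr] -> 14 lines: axzgm bymc hcndu bltky mzj jxak yts ovz gey ufruy xus wmr twb wvqse
Hunk 6: at line 6 remove [ovz,gey] add [lvnnv,mrudx] -> 14 lines: axzgm bymc hcndu bltky mzj jxak yts lvnnv mrudx ufruy xus wmr twb wvqse
Hunk 7: at line 2 remove [hcndu,bltky,mzj] add [lvg,bhw,xebg] -> 14 lines: axzgm bymc lvg bhw xebg jxak yts lvnnv mrudx ufruy xus wmr twb wvqse
Final line 3: lvg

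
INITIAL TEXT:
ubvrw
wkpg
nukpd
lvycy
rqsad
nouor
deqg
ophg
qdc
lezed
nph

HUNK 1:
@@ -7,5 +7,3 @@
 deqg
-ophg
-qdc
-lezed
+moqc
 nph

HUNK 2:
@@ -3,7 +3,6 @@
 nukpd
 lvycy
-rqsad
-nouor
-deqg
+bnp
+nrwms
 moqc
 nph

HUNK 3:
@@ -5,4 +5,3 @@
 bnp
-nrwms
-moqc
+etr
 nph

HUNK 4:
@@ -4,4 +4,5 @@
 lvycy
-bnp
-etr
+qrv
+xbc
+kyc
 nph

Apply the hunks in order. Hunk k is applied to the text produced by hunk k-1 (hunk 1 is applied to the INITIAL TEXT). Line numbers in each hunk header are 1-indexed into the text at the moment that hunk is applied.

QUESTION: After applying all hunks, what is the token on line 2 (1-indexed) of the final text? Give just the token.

Hunk 1: at line 7 remove [ophg,qdc,lezed] add [moqc] -> 9 lines: ubvrw wkpg nukpd lvycy rqsad nouor deqg moqc nph
Hunk 2: at line 3 remove [rqsad,nouor,deqg] add [bnp,nrwms] -> 8 lines: ubvrw wkpg nukpd lvycy bnp nrwms moqc nph
Hunk 3: at line 5 remove [nrwms,moqc] add [etr] -> 7 lines: ubvrw wkpg nukpd lvycy bnp etr nph
Hunk 4: at line 4 remove [bnp,etr] add [qrv,xbc,kyc] -> 8 lines: ubvrw wkpg nukpd lvycy qrv xbc kyc nph
Final line 2: wkpg

Answer: wkpg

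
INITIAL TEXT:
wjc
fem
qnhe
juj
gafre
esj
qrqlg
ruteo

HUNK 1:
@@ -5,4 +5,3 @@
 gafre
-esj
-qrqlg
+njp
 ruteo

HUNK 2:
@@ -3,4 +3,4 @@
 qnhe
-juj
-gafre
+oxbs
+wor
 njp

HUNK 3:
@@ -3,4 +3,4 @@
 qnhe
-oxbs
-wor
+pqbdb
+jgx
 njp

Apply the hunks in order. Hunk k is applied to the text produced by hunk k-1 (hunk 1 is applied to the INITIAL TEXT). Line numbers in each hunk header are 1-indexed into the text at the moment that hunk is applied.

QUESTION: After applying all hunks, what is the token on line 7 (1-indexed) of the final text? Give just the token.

Hunk 1: at line 5 remove [esj,qrqlg] add [njp] -> 7 lines: wjc fem qnhe juj gafre njp ruteo
Hunk 2: at line 3 remove [juj,gafre] add [oxbs,wor] -> 7 lines: wjc fem qnhe oxbs wor njp ruteo
Hunk 3: at line 3 remove [oxbs,wor] add [pqbdb,jgx] -> 7 lines: wjc fem qnhe pqbdb jgx njp ruteo
Final line 7: ruteo

Answer: ruteo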